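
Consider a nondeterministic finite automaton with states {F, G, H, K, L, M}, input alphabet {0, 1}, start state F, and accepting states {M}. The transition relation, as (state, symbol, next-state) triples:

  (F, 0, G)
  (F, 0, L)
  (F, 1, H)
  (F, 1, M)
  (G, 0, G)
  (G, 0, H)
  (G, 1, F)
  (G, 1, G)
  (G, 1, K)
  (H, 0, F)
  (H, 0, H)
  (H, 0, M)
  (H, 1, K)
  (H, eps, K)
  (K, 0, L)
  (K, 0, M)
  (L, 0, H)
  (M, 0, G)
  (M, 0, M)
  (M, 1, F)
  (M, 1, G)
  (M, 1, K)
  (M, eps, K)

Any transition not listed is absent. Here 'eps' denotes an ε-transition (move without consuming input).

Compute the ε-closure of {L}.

{L}

Begin with {L}.
No ε-moves leave this set, so the closure equals the set itself.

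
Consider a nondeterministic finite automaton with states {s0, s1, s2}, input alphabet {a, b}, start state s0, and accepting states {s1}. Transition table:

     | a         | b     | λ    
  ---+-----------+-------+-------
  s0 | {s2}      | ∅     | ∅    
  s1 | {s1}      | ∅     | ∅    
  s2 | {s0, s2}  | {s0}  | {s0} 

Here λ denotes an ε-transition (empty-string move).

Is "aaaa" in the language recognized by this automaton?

Start in {s0}.
Read 'a': s0→{s2}; union {s2}; ε-closure = {s0, s2}.
Read 'a': s0→{s2}, s2→{s0, s2}; now {s0, s2}.
Read 'a': s0→{s2}, s2→{s0, s2}; now {s0, s2}.
Read 'a': s0→{s2}, s2→{s0, s2}; now {s0, s2}.
The final set {s0, s2} contains no accepting state.

No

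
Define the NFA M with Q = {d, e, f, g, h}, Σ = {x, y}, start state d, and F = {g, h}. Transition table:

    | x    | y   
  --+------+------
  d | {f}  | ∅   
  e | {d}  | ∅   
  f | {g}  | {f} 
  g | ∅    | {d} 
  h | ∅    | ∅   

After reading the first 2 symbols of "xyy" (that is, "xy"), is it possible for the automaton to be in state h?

Start in {d}.
Read 'x': d→{f}; now {f}.
Read 'y': f→{f}; now {f}.
State h is not in {f}.

No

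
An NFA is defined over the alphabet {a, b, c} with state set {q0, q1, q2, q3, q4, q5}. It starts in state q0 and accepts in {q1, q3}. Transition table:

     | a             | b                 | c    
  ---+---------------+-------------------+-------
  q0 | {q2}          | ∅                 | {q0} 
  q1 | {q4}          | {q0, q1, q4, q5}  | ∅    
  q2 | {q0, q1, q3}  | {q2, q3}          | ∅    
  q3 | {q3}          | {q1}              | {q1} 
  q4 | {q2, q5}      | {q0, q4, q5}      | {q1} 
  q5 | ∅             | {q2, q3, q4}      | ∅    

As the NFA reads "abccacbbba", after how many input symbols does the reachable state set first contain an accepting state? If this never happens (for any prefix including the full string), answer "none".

2

Start in {q0}.
Read 'a': {q0} → {q2}.
Read 'b': {q2} → {q2, q3}.
None of the earlier sets intersect F, but {q2, q3} does.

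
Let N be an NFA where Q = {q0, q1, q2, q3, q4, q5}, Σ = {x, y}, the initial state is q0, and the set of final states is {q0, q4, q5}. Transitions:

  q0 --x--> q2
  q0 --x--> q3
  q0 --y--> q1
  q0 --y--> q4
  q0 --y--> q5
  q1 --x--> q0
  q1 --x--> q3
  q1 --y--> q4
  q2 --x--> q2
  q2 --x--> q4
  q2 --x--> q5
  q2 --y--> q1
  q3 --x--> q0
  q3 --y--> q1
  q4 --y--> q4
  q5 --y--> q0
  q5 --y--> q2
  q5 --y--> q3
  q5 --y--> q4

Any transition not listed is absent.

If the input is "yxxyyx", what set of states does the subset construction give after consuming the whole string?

{q0, q2, q3, q4, q5}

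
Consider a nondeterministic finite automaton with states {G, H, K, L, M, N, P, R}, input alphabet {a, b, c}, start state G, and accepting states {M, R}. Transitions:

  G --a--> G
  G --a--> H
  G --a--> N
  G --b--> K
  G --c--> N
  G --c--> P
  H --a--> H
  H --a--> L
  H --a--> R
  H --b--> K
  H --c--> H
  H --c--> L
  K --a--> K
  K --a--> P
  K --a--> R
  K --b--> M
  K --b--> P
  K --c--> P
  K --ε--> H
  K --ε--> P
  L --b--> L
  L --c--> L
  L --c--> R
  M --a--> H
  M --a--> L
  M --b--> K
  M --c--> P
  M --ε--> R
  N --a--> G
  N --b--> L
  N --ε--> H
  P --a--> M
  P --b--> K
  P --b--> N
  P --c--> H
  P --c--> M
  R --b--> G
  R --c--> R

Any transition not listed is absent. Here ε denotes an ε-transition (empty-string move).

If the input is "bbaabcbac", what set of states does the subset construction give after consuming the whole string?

Start in {G}.
Read 'b': {G} → {H, K, P}.
Read 'b': {H, K, P} → {H, K, M, N, P, R}.
Read 'a': {H, K, M, N, P, R} → {G, H, K, L, M, P, R}.
Read 'a': {G, H, K, L, M, P, R} → {G, H, K, L, M, N, P, R}.
Read 'b': {G, H, K, L, M, N, P, R} → {G, H, K, L, M, N, P, R}.
Read 'c': {G, H, K, L, M, N, P, R} → {H, L, M, N, P, R}.
Read 'b': {H, L, M, N, P, R} → {G, H, K, L, N, P}.
Read 'a': {G, H, K, L, N, P} → {G, H, K, L, M, N, P, R}.
Read 'c': {G, H, K, L, M, N, P, R} → {H, L, M, N, P, R}.

{H, L, M, N, P, R}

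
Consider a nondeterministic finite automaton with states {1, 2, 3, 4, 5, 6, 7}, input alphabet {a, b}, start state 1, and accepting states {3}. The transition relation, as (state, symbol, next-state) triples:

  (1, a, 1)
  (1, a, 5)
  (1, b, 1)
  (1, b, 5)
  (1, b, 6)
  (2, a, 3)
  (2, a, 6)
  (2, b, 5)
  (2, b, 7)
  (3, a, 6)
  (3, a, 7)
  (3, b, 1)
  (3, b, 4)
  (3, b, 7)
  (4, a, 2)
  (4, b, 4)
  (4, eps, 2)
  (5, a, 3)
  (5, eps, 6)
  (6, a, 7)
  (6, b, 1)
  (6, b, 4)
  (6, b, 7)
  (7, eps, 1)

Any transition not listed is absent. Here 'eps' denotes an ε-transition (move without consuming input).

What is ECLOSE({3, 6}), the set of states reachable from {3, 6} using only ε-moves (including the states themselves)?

Begin with {3, 6}.
No ε-moves leave this set, so the closure equals the set itself.

{3, 6}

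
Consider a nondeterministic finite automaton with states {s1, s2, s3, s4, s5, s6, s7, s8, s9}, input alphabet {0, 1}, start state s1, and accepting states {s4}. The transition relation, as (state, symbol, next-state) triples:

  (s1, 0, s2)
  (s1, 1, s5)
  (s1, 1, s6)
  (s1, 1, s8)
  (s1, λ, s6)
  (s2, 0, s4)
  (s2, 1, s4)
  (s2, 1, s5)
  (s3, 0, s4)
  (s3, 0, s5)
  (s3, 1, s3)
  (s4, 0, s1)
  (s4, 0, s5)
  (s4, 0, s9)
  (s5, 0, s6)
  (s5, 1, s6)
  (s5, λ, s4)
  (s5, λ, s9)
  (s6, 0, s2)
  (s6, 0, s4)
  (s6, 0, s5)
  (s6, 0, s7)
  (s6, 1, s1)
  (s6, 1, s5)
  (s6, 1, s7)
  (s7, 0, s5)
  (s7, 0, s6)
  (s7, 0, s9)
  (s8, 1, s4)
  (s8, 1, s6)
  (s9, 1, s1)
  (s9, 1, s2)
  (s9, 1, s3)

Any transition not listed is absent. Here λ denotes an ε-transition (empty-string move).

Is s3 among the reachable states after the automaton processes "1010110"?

No

Start: ε-closure({s1}) = {s1, s6}.
Read '1': s1→{s5, s6, s8}, s6→{s1, s5, s7}; union {s1, s5, s6, s7, s8}; ε-closure = {s1, s4, s5, s6, s7, s8, s9}.
Read '0': s1→{s2}, s4→{s1, s5, s9}, s5→{s6}, s6→{s2, s4, s5, s7}, s7→{s5, s6, s9}, s8→∅, s9→∅; now {s1, s2, s4, s5, s6, s7, s9}.
Read '1': s1→{s5, s6, s8}, s2→{s4, s5}, s4→∅, s5→{s6}, s6→{s1, s5, s7}, s7→∅, s9→{s1, s2, s3}; union {s1, s2, s3, s4, s5, s6, s7, s8}; ε-closure = {s1, s2, s3, s4, s5, s6, s7, s8, s9}.
Read '0': s1→{s2}, s2→{s4}, s3→{s4, s5}, s4→{s1, s5, s9}, s5→{s6}, s6→{s2, s4, s5, s7}, s7→{s5, s6, s9}, s8→∅, s9→∅; now {s1, s2, s4, s5, s6, s7, s9}.
Read '1': s1→{s5, s6, s8}, s2→{s4, s5}, s4→∅, s5→{s6}, s6→{s1, s5, s7}, s7→∅, s9→{s1, s2, s3}; union {s1, s2, s3, s4, s5, s6, s7, s8}; ε-closure = {s1, s2, s3, s4, s5, s6, s7, s8, s9}.
Read '1': s1→{s5, s6, s8}, s2→{s4, s5}, s3→{s3}, s4→∅, s5→{s6}, s6→{s1, s5, s7}, s7→∅, s8→{s4, s6}, s9→{s1, s2, s3}; union {s1, s2, s3, s4, s5, s6, s7, s8}; ε-closure = {s1, s2, s3, s4, s5, s6, s7, s8, s9}.
Read '0': s1→{s2}, s2→{s4}, s3→{s4, s5}, s4→{s1, s5, s9}, s5→{s6}, s6→{s2, s4, s5, s7}, s7→{s5, s6, s9}, s8→∅, s9→∅; now {s1, s2, s4, s5, s6, s7, s9}.
State s3 is not in {s1, s2, s4, s5, s6, s7, s9}.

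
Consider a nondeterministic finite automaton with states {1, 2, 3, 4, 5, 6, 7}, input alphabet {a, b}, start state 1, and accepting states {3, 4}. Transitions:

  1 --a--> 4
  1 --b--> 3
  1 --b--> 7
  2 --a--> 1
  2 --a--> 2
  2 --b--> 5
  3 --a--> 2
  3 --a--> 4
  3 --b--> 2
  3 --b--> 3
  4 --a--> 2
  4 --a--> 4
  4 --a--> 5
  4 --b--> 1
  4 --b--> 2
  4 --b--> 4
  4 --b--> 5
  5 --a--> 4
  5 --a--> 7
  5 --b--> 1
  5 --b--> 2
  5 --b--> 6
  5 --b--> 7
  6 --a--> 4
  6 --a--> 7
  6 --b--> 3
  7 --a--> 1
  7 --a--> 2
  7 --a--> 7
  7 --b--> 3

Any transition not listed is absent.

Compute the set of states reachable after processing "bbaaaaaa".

{1, 2, 4, 5, 7}

Start in {1}.
Read 'b': 1→{3, 7}; now {3, 7}.
Read 'b': 3→{2, 3}, 7→{3}; now {2, 3}.
Read 'a': 2→{1, 2}, 3→{2, 4}; now {1, 2, 4}.
Read 'a': 1→{4}, 2→{1, 2}, 4→{2, 4, 5}; now {1, 2, 4, 5}.
Read 'a': 1→{4}, 2→{1, 2}, 4→{2, 4, 5}, 5→{4, 7}; now {1, 2, 4, 5, 7}.
Read 'a': 1→{4}, 2→{1, 2}, 4→{2, 4, 5}, 5→{4, 7}, 7→{1, 2, 7}; now {1, 2, 4, 5, 7}.
Read 'a': 1→{4}, 2→{1, 2}, 4→{2, 4, 5}, 5→{4, 7}, 7→{1, 2, 7}; now {1, 2, 4, 5, 7}.
Read 'a': 1→{4}, 2→{1, 2}, 4→{2, 4, 5}, 5→{4, 7}, 7→{1, 2, 7}; now {1, 2, 4, 5, 7}.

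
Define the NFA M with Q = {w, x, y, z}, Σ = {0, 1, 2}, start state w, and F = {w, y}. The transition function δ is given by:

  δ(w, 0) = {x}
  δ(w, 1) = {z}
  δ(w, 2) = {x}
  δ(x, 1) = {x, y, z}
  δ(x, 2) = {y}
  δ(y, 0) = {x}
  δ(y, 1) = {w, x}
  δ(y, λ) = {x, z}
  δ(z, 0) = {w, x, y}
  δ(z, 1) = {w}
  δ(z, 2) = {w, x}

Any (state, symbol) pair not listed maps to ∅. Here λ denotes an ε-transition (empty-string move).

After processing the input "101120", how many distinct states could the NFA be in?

Start in {w}.
Read '1': {w} → {z}.
Read '0': {z} → {w, x, y, z}.
Read '1': {w, x, y, z} → {w, x, y, z}.
Read '1': {w, x, y, z} → {w, x, y, z}.
Read '2': {w, x, y, z} → {w, x, y, z}.
Read '0': {w, x, y, z} → {w, x, y, z}.
That set has 4 states.

4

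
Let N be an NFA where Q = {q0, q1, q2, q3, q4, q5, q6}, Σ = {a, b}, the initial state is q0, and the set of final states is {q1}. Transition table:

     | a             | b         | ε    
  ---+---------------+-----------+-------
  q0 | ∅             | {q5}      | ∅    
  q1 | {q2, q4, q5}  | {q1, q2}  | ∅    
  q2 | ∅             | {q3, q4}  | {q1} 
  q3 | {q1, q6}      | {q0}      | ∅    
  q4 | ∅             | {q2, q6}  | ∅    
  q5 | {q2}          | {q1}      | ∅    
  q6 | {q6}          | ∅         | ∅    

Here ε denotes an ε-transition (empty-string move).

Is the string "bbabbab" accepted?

Start in {q0}.
Read 'b': q0→{q5}; now {q5}.
Read 'b': q5→{q1}; now {q1}.
Read 'a': q1→{q2, q4, q5}; union {q2, q4, q5}; ε-closure = {q1, q2, q4, q5}.
Read 'b': q1→{q1, q2}, q2→{q3, q4}, q4→{q2, q6}, q5→{q1}; now {q1, q2, q3, q4, q6}.
Read 'b': q1→{q1, q2}, q2→{q3, q4}, q3→{q0}, q4→{q2, q6}, q6→∅; now {q0, q1, q2, q3, q4, q6}.
Read 'a': q0→∅, q1→{q2, q4, q5}, q2→∅, q3→{q1, q6}, q4→∅, q6→{q6}; now {q1, q2, q4, q5, q6}.
Read 'b': q1→{q1, q2}, q2→{q3, q4}, q4→{q2, q6}, q5→{q1}, q6→∅; now {q1, q2, q3, q4, q6}.
The final set {q1, q2, q3, q4, q6} contains the accepting state q1.

Yes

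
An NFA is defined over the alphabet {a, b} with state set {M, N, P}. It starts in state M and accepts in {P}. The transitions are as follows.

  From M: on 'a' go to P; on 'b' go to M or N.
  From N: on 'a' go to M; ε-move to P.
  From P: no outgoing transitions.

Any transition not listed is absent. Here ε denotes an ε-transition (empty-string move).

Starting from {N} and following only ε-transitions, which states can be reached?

Begin with {N}.
ε-move N → P; add P.

{N, P}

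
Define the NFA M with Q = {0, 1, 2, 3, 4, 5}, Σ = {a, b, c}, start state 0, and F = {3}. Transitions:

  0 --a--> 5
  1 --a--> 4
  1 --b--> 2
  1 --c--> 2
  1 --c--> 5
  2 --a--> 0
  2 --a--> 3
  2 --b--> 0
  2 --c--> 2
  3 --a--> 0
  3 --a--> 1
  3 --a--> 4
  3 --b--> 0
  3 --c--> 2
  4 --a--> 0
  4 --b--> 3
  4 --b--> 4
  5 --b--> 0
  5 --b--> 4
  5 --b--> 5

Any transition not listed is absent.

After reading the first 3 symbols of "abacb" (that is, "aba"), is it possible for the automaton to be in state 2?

Start in {0}.
Read 'a': 0→{5}; now {5}.
Read 'b': 5→{0, 4, 5}; now {0, 4, 5}.
Read 'a': 0→{5}, 4→{0}, 5→∅; now {0, 5}.
State 2 is not in {0, 5}.

No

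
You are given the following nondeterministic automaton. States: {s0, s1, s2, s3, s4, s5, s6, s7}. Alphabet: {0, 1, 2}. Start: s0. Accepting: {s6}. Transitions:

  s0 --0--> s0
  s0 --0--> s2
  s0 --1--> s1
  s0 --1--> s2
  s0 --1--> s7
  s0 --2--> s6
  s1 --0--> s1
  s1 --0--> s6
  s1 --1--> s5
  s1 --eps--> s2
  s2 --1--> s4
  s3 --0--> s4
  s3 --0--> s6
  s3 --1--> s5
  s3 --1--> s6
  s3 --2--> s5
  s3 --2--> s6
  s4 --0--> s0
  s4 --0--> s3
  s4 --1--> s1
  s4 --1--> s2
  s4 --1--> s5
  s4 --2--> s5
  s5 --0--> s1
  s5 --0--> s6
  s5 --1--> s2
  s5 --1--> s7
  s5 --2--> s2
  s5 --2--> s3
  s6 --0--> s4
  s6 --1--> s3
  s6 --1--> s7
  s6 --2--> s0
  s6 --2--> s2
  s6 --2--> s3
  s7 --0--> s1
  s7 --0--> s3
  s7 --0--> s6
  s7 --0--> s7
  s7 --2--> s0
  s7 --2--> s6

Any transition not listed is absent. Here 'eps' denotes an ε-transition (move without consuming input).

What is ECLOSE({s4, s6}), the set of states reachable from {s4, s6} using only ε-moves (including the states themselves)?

Begin with {s4, s6}.
No ε-moves leave this set, so the closure equals the set itself.

{s4, s6}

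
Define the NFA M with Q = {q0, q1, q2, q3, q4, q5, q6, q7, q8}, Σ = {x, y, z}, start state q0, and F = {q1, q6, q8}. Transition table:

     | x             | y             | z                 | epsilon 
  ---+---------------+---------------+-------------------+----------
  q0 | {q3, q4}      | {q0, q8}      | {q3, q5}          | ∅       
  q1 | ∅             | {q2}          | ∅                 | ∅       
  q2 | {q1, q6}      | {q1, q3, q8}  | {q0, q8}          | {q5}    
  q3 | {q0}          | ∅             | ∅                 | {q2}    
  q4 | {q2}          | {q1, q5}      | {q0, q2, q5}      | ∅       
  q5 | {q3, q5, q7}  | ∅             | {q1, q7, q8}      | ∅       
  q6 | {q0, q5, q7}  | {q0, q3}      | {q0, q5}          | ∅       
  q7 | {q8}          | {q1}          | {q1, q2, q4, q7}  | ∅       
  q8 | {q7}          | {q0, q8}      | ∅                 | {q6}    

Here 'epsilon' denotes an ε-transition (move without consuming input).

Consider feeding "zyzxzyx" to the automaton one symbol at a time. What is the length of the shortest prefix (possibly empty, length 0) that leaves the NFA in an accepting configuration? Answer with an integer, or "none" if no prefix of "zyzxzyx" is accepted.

2

Start in {q0}.
Read 'z': {q0} → {q2, q3, q5}.
Read 'y': {q2, q3, q5} → {q1, q2, q3, q5, q6, q8}.
None of the earlier sets intersect F, but {q1, q2, q3, q5, q6, q8} does.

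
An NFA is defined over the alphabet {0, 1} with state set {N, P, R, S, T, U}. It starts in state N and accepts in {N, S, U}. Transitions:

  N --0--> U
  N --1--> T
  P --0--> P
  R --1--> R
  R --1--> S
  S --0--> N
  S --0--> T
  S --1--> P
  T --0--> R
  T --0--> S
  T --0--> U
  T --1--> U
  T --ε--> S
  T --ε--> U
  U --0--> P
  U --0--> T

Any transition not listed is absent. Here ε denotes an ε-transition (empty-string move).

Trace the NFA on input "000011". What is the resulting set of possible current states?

Start in {N}.
Read '0': N→{U}; now {U}.
Read '0': U→{P, T}; union {P, T}; ε-closure = {P, S, T, U}.
Read '0': P→{P}, S→{N, T}, T→{R, S, U}, U→{P, T}; now {N, P, R, S, T, U}.
Read '0': N→{U}, P→{P}, R→∅, S→{N, T}, T→{R, S, U}, U→{P, T}; now {N, P, R, S, T, U}.
Read '1': N→{T}, P→∅, R→{R, S}, S→{P}, T→{U}, U→∅; now {P, R, S, T, U}.
Read '1': P→∅, R→{R, S}, S→{P}, T→{U}, U→∅; now {P, R, S, U}.

{P, R, S, U}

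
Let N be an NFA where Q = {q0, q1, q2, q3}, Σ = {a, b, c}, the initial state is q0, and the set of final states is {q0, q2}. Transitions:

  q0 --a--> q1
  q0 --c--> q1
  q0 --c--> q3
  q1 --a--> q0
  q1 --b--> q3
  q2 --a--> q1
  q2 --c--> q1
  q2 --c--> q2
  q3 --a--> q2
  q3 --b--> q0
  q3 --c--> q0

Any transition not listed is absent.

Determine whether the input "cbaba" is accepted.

Start in {q0}.
Read 'c': {q0} → {q1, q3}.
Read 'b': {q1, q3} → {q0, q3}.
Read 'a': {q0, q3} → {q1, q2}.
Read 'b': {q1, q2} → {q3}.
Read 'a': {q3} → {q2}.
The final set {q2} contains the accepting state q2.

Yes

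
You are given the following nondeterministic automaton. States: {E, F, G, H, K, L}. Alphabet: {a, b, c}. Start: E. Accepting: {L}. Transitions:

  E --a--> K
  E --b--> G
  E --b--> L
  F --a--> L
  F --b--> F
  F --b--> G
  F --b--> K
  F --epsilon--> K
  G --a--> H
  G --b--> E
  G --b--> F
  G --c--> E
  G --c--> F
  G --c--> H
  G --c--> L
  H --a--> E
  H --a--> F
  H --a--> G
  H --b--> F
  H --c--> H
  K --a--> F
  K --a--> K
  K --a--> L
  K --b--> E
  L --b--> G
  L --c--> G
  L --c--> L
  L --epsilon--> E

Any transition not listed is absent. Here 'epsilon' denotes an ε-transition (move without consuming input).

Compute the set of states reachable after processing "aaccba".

Start in {E}.
Read 'a': E→{K}; now {K}.
Read 'a': K→{F, K, L}; union {F, K, L}; ε-closure = {E, F, K, L}.
Read 'c': E→∅, F→∅, K→∅, L→{G, L}; union {G, L}; ε-closure = {E, G, L}.
Read 'c': E→∅, G→{E, F, H, L}, L→{G, L}; union {E, F, G, H, L}; ε-closure = {E, F, G, H, K, L}.
Read 'b': E→{G, L}, F→{F, G, K}, G→{E, F}, H→{F}, K→{E}, L→{G}; now {E, F, G, K, L}.
Read 'a': E→{K}, F→{L}, G→{H}, K→{F, K, L}, L→∅; union {F, H, K, L}; ε-closure = {E, F, H, K, L}.

{E, F, H, K, L}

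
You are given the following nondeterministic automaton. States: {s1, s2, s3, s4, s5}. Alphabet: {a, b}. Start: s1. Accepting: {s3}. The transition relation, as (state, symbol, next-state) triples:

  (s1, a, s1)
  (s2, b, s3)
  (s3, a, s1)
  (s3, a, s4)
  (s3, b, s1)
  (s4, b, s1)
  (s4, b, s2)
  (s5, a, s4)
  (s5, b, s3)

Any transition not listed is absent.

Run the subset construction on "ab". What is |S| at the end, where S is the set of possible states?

Start in {s1}.
Read 'a': {s1} → {s1}.
Read 'b': {s1} → ∅.
That set has 0 states.

0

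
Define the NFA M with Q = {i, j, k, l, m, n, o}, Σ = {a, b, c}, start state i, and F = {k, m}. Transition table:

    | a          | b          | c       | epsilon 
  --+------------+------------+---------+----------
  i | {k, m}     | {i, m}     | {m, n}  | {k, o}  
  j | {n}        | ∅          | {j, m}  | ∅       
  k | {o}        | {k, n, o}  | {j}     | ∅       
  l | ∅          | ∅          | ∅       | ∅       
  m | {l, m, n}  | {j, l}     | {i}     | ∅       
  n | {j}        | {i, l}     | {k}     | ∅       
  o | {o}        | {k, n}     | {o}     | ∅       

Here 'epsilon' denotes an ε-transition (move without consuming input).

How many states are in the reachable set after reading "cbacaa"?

5

Start: ε-closure({i}) = {i, k, o}.
Read 'c': i→{m, n}, k→{j}, o→{o}; now {j, m, n, o}.
Read 'b': j→∅, m→{j, l}, n→{i, l}, o→{k, n}; union {i, j, k, l, n}; ε-closure = {i, j, k, l, n, o}.
Read 'a': i→{k, m}, j→{n}, k→{o}, l→∅, n→{j}, o→{o}; now {j, k, m, n, o}.
Read 'c': j→{j, m}, k→{j}, m→{i}, n→{k}, o→{o}; now {i, j, k, m, o}.
Read 'a': i→{k, m}, j→{n}, k→{o}, m→{l, m, n}, o→{o}; now {k, l, m, n, o}.
Read 'a': k→{o}, l→∅, m→{l, m, n}, n→{j}, o→{o}; now {j, l, m, n, o}.
That set has 5 states.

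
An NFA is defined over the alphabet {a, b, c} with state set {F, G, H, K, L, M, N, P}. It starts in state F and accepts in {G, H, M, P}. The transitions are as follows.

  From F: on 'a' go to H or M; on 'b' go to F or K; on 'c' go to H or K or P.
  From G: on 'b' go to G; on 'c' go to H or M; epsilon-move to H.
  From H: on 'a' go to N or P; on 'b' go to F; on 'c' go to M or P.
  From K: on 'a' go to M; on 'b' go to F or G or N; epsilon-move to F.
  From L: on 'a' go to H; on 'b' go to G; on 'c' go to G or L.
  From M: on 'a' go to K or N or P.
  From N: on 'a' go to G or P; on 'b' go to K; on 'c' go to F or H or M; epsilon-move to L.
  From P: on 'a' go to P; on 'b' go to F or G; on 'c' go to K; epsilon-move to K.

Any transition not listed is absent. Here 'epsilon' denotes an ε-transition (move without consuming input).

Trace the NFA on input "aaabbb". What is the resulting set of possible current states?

Start in {F}.
Read 'a': {F} → {H, M}.
Read 'a': {H, M} → {F, K, L, N, P}.
Read 'a': {F, K, L, N, P} → {F, G, H, K, M, P}.
Read 'b': {F, G, H, K, M, P} → {F, G, H, K, L, N}.
Read 'b': {F, G, H, K, L, N} → {F, G, H, K, L, N}.
Read 'b': {F, G, H, K, L, N} → {F, G, H, K, L, N}.

{F, G, H, K, L, N}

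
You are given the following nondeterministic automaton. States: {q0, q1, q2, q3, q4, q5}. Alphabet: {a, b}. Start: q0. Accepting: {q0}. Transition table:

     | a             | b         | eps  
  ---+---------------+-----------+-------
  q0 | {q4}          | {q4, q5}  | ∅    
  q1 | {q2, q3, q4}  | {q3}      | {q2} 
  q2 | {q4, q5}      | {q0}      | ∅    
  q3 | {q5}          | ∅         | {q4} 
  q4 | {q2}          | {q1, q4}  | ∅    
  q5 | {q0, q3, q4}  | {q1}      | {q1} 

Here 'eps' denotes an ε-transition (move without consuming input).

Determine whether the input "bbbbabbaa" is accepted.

Start in {q0}.
Read 'b': {q0} → {q1, q2, q4, q5}.
Read 'b': {q1, q2, q4, q5} → {q0, q1, q2, q3, q4}.
Read 'b': {q0, q1, q2, q3, q4} → {q0, q1, q2, q3, q4, q5}.
Read 'b': {q0, q1, q2, q3, q4, q5} → {q0, q1, q2, q3, q4, q5}.
Read 'a': {q0, q1, q2, q3, q4, q5} → {q0, q1, q2, q3, q4, q5}.
Read 'b': {q0, q1, q2, q3, q4, q5} → {q0, q1, q2, q3, q4, q5}.
Read 'b': {q0, q1, q2, q3, q4, q5} → {q0, q1, q2, q3, q4, q5}.
Read 'a': {q0, q1, q2, q3, q4, q5} → {q0, q1, q2, q3, q4, q5}.
Read 'a': {q0, q1, q2, q3, q4, q5} → {q0, q1, q2, q3, q4, q5}.
The final set {q0, q1, q2, q3, q4, q5} contains the accepting state q0.

Yes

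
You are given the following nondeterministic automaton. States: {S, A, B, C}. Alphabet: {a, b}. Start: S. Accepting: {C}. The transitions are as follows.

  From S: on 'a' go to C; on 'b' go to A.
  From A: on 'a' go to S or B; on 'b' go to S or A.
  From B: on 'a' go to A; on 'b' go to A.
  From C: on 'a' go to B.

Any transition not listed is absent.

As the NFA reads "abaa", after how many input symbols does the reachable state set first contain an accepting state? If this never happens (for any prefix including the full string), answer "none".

1

Start in {S}.
Read 'a': S→{C}; now {C}.
None of the earlier sets intersect F, but {C} does.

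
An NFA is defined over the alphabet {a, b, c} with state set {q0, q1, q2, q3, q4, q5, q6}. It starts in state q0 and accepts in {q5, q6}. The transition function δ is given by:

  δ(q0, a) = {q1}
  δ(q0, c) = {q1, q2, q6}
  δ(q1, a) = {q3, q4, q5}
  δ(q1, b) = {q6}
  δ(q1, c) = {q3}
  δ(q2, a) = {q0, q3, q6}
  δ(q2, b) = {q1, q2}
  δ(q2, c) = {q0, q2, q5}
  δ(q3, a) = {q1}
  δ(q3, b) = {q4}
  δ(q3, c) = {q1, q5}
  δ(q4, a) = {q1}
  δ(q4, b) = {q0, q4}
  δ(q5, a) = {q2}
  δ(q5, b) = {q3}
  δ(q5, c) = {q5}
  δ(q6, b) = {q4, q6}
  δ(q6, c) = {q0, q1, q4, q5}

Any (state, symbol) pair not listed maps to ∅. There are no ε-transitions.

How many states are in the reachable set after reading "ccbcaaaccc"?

7

Start in {q0}.
Read 'c': q0→{q1, q2, q6}; now {q1, q2, q6}.
Read 'c': q1→{q3}, q2→{q0, q2, q5}, q6→{q0, q1, q4, q5}; now {q0, q1, q2, q3, q4, q5}.
Read 'b': q0→∅, q1→{q6}, q2→{q1, q2}, q3→{q4}, q4→{q0, q4}, q5→{q3}; now {q0, q1, q2, q3, q4, q6}.
Read 'c': q0→{q1, q2, q6}, q1→{q3}, q2→{q0, q2, q5}, q3→{q1, q5}, q4→∅, q6→{q0, q1, q4, q5}; now {q0, q1, q2, q3, q4, q5, q6}.
Read 'a': q0→{q1}, q1→{q3, q4, q5}, q2→{q0, q3, q6}, q3→{q1}, q4→{q1}, q5→{q2}, q6→∅; now {q0, q1, q2, q3, q4, q5, q6}.
Read 'a': q0→{q1}, q1→{q3, q4, q5}, q2→{q0, q3, q6}, q3→{q1}, q4→{q1}, q5→{q2}, q6→∅; now {q0, q1, q2, q3, q4, q5, q6}.
Read 'a': q0→{q1}, q1→{q3, q4, q5}, q2→{q0, q3, q6}, q3→{q1}, q4→{q1}, q5→{q2}, q6→∅; now {q0, q1, q2, q3, q4, q5, q6}.
Read 'c': q0→{q1, q2, q6}, q1→{q3}, q2→{q0, q2, q5}, q3→{q1, q5}, q4→∅, q5→{q5}, q6→{q0, q1, q4, q5}; now {q0, q1, q2, q3, q4, q5, q6}.
Read 'c': q0→{q1, q2, q6}, q1→{q3}, q2→{q0, q2, q5}, q3→{q1, q5}, q4→∅, q5→{q5}, q6→{q0, q1, q4, q5}; now {q0, q1, q2, q3, q4, q5, q6}.
Read 'c': q0→{q1, q2, q6}, q1→{q3}, q2→{q0, q2, q5}, q3→{q1, q5}, q4→∅, q5→{q5}, q6→{q0, q1, q4, q5}; now {q0, q1, q2, q3, q4, q5, q6}.
That set has 7 states.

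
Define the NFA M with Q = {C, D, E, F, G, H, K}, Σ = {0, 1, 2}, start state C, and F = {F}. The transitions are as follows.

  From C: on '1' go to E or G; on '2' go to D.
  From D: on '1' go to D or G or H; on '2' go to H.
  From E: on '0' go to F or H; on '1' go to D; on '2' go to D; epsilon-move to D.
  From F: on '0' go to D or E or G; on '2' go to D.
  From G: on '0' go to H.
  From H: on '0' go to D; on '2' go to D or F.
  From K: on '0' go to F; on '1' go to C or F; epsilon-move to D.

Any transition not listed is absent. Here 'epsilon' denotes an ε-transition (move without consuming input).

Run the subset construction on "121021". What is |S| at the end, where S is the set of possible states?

Start in {C}.
Read '1': {C} → {D, E, G}.
Read '2': {D, E, G} → {D, H}.
Read '1': {D, H} → {D, G, H}.
Read '0': {D, G, H} → {D, H}.
Read '2': {D, H} → {D, F, H}.
Read '1': {D, F, H} → {D, G, H}.
That set has 3 states.

3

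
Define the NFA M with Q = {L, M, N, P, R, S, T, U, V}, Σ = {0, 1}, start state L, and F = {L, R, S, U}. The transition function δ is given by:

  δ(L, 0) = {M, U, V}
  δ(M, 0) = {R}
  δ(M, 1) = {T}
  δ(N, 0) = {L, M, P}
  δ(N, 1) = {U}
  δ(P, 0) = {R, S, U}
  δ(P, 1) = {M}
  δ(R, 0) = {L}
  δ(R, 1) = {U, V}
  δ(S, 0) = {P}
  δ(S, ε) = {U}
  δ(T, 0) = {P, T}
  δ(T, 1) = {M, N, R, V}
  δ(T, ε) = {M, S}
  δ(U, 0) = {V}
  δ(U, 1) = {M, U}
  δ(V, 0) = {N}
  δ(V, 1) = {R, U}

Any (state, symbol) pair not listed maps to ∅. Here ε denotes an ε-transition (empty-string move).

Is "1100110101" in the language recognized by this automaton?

No

Start in {L}.
Read '1': {L} → ∅.
The set is empty and remains empty for the remaining 9 symbols.
The final set ∅ contains no accepting state.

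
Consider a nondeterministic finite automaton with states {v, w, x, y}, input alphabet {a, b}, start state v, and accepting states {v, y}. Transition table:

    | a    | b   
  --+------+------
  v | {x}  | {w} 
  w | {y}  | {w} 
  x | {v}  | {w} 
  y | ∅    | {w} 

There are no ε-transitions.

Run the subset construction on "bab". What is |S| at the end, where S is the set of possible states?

1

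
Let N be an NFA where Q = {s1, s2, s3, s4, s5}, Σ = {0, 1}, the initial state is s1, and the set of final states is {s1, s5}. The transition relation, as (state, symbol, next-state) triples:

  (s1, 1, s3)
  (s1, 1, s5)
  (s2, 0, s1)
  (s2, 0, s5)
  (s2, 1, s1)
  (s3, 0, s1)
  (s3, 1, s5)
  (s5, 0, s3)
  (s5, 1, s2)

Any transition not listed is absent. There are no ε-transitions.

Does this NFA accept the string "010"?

Start in {s1}.
Read '0': s1→∅; now ∅.
The set is empty and remains empty for the remaining 2 symbols.
The final set ∅ contains no accepting state.

No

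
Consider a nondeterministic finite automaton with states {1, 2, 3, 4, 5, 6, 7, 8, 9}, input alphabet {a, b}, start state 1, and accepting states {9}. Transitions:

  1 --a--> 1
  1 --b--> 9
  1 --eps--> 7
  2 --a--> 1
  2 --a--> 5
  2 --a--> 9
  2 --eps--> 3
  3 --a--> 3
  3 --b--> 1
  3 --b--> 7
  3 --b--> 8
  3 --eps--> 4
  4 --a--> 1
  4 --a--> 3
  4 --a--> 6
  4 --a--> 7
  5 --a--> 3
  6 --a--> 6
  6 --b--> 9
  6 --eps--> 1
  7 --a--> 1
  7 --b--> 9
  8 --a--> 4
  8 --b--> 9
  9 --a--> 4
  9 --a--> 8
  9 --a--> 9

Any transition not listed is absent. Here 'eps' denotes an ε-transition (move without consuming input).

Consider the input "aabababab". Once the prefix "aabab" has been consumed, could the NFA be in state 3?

No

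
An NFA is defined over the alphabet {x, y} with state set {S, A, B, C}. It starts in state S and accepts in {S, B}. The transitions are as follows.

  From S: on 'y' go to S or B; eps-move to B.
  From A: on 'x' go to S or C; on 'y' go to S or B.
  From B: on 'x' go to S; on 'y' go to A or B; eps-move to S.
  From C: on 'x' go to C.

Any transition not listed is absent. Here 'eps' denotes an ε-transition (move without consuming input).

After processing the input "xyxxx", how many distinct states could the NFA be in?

3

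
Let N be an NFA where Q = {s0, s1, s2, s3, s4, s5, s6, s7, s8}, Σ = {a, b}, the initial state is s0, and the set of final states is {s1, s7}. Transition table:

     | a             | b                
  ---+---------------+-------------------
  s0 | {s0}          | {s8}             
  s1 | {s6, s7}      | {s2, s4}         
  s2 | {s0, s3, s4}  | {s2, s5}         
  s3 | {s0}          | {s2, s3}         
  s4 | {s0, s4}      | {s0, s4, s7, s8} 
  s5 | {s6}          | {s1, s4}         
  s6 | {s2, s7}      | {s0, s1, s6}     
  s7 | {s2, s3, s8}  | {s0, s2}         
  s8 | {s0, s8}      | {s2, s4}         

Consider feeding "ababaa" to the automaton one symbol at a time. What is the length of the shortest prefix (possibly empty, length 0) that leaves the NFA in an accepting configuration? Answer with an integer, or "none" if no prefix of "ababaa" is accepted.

none

Start in {s0}.
Read 'a': s0→{s0}; now {s0}.
Read 'b': s0→{s8}; now {s8}.
Read 'a': s8→{s0, s8}; now {s0, s8}.
Read 'b': s0→{s8}, s8→{s2, s4}; now {s2, s4, s8}.
Read 'a': s2→{s0, s3, s4}, s4→{s0, s4}, s8→{s0, s8}; now {s0, s3, s4, s8}.
Read 'a': s0→{s0}, s3→{s0}, s4→{s0, s4}, s8→{s0, s8}; now {s0, s4, s8}.
No reachable set along the way intersects F.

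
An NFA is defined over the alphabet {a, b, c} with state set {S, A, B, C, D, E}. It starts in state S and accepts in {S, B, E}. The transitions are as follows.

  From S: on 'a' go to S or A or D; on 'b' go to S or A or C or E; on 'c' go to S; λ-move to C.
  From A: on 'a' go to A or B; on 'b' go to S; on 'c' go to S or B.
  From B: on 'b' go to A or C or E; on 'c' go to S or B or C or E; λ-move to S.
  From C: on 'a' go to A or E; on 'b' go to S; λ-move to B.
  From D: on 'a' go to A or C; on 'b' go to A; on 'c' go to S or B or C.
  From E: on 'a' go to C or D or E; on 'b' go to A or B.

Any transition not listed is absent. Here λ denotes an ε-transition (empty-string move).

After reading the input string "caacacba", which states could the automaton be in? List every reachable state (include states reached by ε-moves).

{S, A, B, C, D, E}

Start: ε-closure({S}) = {S, B, C}.
Read 'c': {S, B, C} → {S, B, C, E}.
Read 'a': {S, B, C, E} → {S, A, B, C, D, E}.
Read 'a': {S, A, B, C, D, E} → {S, A, B, C, D, E}.
Read 'c': {S, A, B, C, D, E} → {S, B, C, E}.
Read 'a': {S, B, C, E} → {S, A, B, C, D, E}.
Read 'c': {S, A, B, C, D, E} → {S, B, C, E}.
Read 'b': {S, B, C, E} → {S, A, B, C, E}.
Read 'a': {S, A, B, C, E} → {S, A, B, C, D, E}.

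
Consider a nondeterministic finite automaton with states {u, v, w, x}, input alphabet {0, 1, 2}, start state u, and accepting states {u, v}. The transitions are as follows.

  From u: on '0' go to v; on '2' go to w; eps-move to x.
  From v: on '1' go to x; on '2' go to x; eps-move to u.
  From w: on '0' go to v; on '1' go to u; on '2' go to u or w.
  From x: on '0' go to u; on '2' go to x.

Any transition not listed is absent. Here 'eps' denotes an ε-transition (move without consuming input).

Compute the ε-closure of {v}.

{u, v, x}

Begin with {v}.
ε-move v → u; add u.
ε-move u → x; add x.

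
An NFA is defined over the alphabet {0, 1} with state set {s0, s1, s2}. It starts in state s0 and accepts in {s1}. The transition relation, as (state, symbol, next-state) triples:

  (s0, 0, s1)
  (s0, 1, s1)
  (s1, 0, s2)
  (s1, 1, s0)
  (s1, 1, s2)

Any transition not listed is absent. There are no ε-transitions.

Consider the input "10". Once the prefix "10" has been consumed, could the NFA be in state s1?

Start in {s0}.
Read '1': {s0} → {s1}.
Read '0': {s1} → {s2}.
State s1 is not in {s2}.

No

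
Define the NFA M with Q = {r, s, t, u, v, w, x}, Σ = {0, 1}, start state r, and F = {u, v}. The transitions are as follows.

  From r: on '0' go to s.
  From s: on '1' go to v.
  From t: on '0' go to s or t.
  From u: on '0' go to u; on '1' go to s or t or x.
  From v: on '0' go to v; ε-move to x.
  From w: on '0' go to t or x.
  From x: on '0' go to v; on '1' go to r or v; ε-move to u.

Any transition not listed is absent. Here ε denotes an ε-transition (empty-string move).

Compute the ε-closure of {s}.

Begin with {s}.
No ε-moves leave this set, so the closure equals the set itself.

{s}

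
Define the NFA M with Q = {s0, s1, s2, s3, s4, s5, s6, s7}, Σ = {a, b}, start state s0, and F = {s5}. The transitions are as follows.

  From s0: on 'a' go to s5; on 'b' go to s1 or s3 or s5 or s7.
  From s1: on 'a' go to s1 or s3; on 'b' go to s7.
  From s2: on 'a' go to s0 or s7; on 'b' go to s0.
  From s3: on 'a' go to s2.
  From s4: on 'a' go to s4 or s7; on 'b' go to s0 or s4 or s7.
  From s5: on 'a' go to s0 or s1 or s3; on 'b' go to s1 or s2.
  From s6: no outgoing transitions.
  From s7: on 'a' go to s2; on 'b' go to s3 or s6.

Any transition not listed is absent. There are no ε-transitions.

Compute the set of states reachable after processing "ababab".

Start in {s0}.
Read 'a': s0→{s5}; now {s5}.
Read 'b': s5→{s1, s2}; now {s1, s2}.
Read 'a': s1→{s1, s3}, s2→{s0, s7}; now {s0, s1, s3, s7}.
Read 'b': s0→{s1, s3, s5, s7}, s1→{s7}, s3→∅, s7→{s3, s6}; now {s1, s3, s5, s6, s7}.
Read 'a': s1→{s1, s3}, s3→{s2}, s5→{s0, s1, s3}, s6→∅, s7→{s2}; now {s0, s1, s2, s3}.
Read 'b': s0→{s1, s3, s5, s7}, s1→{s7}, s2→{s0}, s3→∅; now {s0, s1, s3, s5, s7}.

{s0, s1, s3, s5, s7}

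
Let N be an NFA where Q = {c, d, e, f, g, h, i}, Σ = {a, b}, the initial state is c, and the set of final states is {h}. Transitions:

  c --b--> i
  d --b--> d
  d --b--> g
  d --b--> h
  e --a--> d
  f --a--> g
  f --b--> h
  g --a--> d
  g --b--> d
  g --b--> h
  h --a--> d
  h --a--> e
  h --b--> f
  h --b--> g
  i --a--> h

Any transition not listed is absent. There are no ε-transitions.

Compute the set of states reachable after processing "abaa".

∅

Start in {c}.
Read 'a': {c} → ∅.
The set is empty and remains empty for the remaining 3 symbols.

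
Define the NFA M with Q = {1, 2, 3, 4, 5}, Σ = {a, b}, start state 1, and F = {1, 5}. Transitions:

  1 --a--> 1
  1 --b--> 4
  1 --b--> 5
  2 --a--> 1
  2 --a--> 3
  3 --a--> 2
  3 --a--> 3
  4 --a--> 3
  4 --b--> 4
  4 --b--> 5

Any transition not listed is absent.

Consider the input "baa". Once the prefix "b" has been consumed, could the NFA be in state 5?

Start in {1}.
Read 'b': 1→{4, 5}; now {4, 5}.
State 5 is in {4, 5}.

Yes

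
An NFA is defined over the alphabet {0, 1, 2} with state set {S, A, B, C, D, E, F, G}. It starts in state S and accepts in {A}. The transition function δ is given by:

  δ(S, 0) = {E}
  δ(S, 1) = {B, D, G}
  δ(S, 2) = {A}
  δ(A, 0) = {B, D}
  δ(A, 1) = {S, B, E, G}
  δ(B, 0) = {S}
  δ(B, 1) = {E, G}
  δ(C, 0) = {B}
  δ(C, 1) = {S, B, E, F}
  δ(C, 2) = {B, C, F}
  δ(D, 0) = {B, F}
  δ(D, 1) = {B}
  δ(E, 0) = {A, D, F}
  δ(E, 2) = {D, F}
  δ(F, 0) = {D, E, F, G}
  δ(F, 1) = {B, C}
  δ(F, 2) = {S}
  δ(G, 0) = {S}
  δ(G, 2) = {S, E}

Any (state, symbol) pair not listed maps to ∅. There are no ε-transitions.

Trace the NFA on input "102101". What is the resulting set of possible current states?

Start in {S}.
Read '1': S→{B, D, G}; now {B, D, G}.
Read '0': B→{S}, D→{B, F}, G→{S}; now {S, B, F}.
Read '2': S→{A}, B→∅, F→{S}; now {S, A}.
Read '1': S→{B, D, G}, A→{S, B, E, G}; now {S, B, D, E, G}.
Read '0': S→{E}, B→{S}, D→{B, F}, E→{A, D, F}, G→{S}; now {S, A, B, D, E, F}.
Read '1': S→{B, D, G}, A→{S, B, E, G}, B→{E, G}, D→{B}, E→∅, F→{B, C}; now {S, B, C, D, E, G}.

{S, B, C, D, E, G}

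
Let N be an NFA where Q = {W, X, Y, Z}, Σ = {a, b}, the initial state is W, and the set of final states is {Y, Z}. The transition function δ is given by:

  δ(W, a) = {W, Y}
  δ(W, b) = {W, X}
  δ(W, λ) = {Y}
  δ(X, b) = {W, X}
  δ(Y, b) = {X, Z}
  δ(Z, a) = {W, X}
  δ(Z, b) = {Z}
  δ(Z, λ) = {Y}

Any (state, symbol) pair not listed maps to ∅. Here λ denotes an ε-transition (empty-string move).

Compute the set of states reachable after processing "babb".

{W, X, Y, Z}

Start: ε-closure({W}) = {W, Y}.
Read 'b': {W, Y} → {W, X, Y, Z}.
Read 'a': {W, X, Y, Z} → {W, X, Y}.
Read 'b': {W, X, Y} → {W, X, Y, Z}.
Read 'b': {W, X, Y, Z} → {W, X, Y, Z}.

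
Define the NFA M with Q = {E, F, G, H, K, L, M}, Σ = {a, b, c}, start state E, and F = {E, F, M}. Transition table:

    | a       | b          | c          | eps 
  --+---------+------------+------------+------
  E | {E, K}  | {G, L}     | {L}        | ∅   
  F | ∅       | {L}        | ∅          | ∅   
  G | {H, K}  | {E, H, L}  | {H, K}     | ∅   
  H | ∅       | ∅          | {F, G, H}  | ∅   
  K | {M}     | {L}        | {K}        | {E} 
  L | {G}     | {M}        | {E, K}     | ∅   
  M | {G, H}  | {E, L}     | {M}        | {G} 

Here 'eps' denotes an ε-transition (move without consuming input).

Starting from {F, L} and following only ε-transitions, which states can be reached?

Begin with {F, L}.
No ε-moves leave this set, so the closure equals the set itself.

{F, L}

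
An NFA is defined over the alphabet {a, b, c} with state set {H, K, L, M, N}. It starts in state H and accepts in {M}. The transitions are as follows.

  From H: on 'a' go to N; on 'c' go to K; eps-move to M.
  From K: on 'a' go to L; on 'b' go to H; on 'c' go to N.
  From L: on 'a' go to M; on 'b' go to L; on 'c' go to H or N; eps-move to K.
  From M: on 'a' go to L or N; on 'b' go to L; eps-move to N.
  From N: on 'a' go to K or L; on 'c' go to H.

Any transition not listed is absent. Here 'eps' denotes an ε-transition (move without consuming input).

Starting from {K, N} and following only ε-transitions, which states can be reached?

Begin with {K, N}.
No ε-moves leave this set, so the closure equals the set itself.

{K, N}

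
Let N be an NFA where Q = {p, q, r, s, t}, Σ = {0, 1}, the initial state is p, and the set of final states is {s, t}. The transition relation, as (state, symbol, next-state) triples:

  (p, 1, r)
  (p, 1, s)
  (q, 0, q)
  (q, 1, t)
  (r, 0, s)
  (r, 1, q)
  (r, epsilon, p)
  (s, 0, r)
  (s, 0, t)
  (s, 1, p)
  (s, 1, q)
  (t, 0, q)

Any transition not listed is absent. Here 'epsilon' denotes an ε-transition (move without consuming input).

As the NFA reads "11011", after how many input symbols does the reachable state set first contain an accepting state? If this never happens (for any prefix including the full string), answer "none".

1

Start in {p}.
Read '1': p→{r, s}; union {r, s}; ε-closure = {p, r, s}.
None of the earlier sets intersect F, but {p, r, s} does.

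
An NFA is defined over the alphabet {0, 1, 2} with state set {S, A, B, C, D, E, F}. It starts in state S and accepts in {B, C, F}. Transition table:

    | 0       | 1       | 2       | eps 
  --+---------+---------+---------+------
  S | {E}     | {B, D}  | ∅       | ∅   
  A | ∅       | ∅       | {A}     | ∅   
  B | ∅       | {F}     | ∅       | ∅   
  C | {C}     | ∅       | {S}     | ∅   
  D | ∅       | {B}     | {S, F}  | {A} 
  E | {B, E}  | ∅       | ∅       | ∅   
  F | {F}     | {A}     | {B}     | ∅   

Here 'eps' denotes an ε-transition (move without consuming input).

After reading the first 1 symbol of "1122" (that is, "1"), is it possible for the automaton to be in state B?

Yes

Start in {S}.
Read '1': S→{B, D}; union {B, D}; ε-closure = {A, B, D}.
State B is in {A, B, D}.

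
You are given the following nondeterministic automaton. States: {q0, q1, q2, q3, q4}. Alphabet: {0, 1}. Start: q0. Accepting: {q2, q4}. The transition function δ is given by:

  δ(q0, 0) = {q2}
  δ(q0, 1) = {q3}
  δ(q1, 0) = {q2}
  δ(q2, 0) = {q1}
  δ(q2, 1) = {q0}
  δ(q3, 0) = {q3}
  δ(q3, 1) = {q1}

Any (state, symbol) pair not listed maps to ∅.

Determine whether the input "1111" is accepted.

No

Start in {q0}.
Read '1': q0→{q3}; now {q3}.
Read '1': q3→{q1}; now {q1}.
Read '1': q1→∅; now ∅.
The set is empty and remains empty for the remaining 1 symbol.
The final set ∅ contains no accepting state.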